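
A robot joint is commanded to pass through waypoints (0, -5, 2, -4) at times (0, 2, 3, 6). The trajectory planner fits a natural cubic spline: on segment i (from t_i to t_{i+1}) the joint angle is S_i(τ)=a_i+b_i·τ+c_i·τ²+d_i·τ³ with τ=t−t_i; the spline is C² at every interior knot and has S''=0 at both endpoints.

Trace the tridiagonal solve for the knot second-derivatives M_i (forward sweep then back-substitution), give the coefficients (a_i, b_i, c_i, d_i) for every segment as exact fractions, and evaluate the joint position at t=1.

  seg 0: a=0 b=-575/94 c=0 d=85/94
  seg 1: a=-5 b=445/94 c=255/47 d=-297/94
  seg 2: a=2 b=287/47 c=-381/94 d=127/282
S(1) = -245/47

Δ: Δ0=-5/2, Δ1=7, Δ2=-2
row 1: diag=6, rhs=57; c'=1/6, d'=19/2
row 2: denom=8−1·1/6=47/6; d'=(-54−1·19/2)/(47/6)=-381/47
back: M2=-381/47
back: M1=19/2−1/6·-381/47=510/47
M: M0=0, M1=510/47, M2=-381/47, M3=0
seg 0: a=0, c=M0/2=0, d=(M1−M0)/(6·2)=85/94, b=Δ0−h0·(2M0+M1)/6=-575/94
seg 1: a=-5, c=M1/2=255/47, d=(M2−M1)/(6·1)=-297/94, b=Δ1−h1·(2M1+M2)/6=445/94
seg 2: a=2, c=M2/2=-381/94, d=(M3−M2)/(6·3)=127/282, b=Δ2−h2·(2M2+M3)/6=287/47
t_q=1 → seg 0, τ=1; S=0+-575/94·τ+0·τ²+85/94·τ³=-245/47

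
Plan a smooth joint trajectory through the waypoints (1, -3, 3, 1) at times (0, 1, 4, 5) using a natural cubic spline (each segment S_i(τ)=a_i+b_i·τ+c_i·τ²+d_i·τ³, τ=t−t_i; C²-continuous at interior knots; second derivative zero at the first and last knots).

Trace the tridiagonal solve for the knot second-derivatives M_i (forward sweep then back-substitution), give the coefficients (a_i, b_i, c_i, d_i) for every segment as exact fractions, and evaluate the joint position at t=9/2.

Δ: Δ0=-4, Δ1=2, Δ2=-2
row 1: diag=8, rhs=36; c'=3/8, d'=9/2
row 2: denom=8−3·3/8=55/8; d'=(-24−3·9/2)/(55/8)=-60/11
back: M2=-60/11
back: M1=9/2−3/8·-60/11=72/11
M: M0=0, M1=72/11, M2=-60/11, M3=0
seg 0: a=1, c=M0/2=0, d=(M1−M0)/(6·1)=12/11, b=Δ0−h0·(2M0+M1)/6=-56/11
seg 1: a=-3, c=M1/2=36/11, d=(M2−M1)/(6·3)=-2/3, b=Δ1−h1·(2M1+M2)/6=-20/11
seg 2: a=3, c=M2/2=-30/11, d=(M3−M2)/(6·1)=10/11, b=Δ2−h2·(2M2+M3)/6=-2/11
t_q=9/2 → seg 2, τ=1/2; S=3+-2/11·τ+-30/11·τ²+10/11·τ³=103/44

  seg 0: a=1 b=-56/11 c=0 d=12/11
  seg 1: a=-3 b=-20/11 c=36/11 d=-2/3
  seg 2: a=3 b=-2/11 c=-30/11 d=10/11
S(9/2) = 103/44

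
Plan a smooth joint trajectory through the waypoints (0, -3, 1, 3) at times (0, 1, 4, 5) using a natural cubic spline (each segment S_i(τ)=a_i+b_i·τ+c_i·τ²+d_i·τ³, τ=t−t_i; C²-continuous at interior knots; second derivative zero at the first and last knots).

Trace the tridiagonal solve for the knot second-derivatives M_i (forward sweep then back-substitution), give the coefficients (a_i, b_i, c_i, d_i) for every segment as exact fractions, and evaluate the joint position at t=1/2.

Δ: Δ0=-3, Δ1=4/3, Δ2=2
row 1: diag=8, rhs=26; c'=3/8, d'=13/4
row 2: denom=8−3·3/8=55/8; d'=(4−3·13/4)/(55/8)=-46/55
back: M2=-46/55
back: M1=13/4−3/8·-46/55=196/55
M: M0=0, M1=196/55, M2=-46/55, M3=0
seg 0: a=0, c=M0/2=0, d=(M1−M0)/(6·1)=98/165, b=Δ0−h0·(2M0+M1)/6=-593/165
seg 1: a=-3, c=M1/2=98/55, d=(M2−M1)/(6·3)=-11/45, b=Δ1−h1·(2M1+M2)/6=-299/165
seg 2: a=1, c=M2/2=-23/55, d=(M3−M2)/(6·1)=23/165, b=Δ2−h2·(2M2+M3)/6=376/165
t_q=1/2 → seg 0, τ=1/2; S=0+-593/165·τ+0·τ²+98/165·τ³=-379/220

  seg 0: a=0 b=-593/165 c=0 d=98/165
  seg 1: a=-3 b=-299/165 c=98/55 d=-11/45
  seg 2: a=1 b=376/165 c=-23/55 d=23/165
S(1/2) = -379/220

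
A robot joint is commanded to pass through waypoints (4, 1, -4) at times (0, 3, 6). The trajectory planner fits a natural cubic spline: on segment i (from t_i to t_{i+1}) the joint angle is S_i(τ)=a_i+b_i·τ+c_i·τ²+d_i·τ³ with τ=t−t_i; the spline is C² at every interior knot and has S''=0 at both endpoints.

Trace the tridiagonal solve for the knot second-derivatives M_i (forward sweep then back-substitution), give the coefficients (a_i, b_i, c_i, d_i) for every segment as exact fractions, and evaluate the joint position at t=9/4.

  seg 0: a=4 b=-5/6 c=0 d=-1/54
  seg 1: a=1 b=-4/3 c=-1/6 d=1/54
S(9/4) = 245/128

Δ: Δ0=-1, Δ1=-5/3
row 1: diag=12, rhs=-4; c'=1/4, d'=-1/3
back: M1=-1/3
M: M0=0, M1=-1/3, M2=0
seg 0: a=4, c=M0/2=0, d=(M1−M0)/(6·3)=-1/54, b=Δ0−h0·(2M0+M1)/6=-5/6
seg 1: a=1, c=M1/2=-1/6, d=(M2−M1)/(6·3)=1/54, b=Δ1−h1·(2M1+M2)/6=-4/3
t_q=9/4 → seg 0, τ=9/4; S=4+-5/6·τ+0·τ²+-1/54·τ³=245/128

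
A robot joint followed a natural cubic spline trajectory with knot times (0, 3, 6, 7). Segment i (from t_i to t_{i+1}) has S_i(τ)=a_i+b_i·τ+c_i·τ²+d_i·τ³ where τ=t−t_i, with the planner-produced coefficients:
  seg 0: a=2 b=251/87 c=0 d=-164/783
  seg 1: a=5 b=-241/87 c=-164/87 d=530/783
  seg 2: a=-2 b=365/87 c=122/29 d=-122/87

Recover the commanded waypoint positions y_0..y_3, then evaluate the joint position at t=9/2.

y_0 = S_0(0) = a_0 = 2
y_1 = S_1(0) = a_1 = 5
y_2 = S_2(0) = a_2 = -2
y_3 = S_2(1) = 5
t_q=9/2 is in segment 1 (τ=3/2); S_1(τ)=-129/116

y_0=2 y_1=5 y_2=-2 y_3=5
S(9/2) = -129/116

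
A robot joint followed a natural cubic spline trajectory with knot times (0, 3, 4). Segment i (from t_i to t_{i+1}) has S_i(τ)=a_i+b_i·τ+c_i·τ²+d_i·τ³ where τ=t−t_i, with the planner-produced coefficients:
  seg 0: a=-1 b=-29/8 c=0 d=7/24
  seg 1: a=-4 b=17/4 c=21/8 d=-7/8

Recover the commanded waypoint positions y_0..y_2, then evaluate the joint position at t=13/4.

y_0=-1 y_1=-4 y_2=2
S(13/4) = -1427/512

y_0 = S_0(0) = a_0 = -1
y_1 = S_1(0) = a_1 = -4
y_2 = S_1(1) = 2
t_q=13/4 is in segment 1 (τ=1/4); S_1(τ)=-1427/512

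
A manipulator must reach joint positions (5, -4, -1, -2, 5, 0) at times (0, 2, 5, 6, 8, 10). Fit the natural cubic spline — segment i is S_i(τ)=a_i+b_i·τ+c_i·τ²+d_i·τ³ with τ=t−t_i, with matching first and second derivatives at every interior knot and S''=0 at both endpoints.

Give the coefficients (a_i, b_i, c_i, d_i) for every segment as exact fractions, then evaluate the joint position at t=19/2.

Δ: Δ0=-9/2, Δ1=1, Δ2=-1, Δ3=7/2, Δ4=-5/2
row 1: diag=10, rhs=33; c'=3/10, d'=33/10
row 2: denom=8−3·3/10=71/10; d'=(-12−3·33/10)/(71/10)=-219/71
row 3: denom=6−1·10/71=416/71; d'=(27−1·-219/71)/(416/71)=267/52
row 4: denom=8−2·71/208=761/104; d'=(-36−2·267/52)/(761/104)=-4812/761
back: M4=-4812/761
back: M3=267/52−71/208·-4812/761=5550/761
back: M2=-219/71−10/71·5550/761=-3129/761
back: M1=33/10−3/10·-3129/761=3450/761
M: M0=0, M1=3450/761, M2=-3129/761, M3=5550/761, M4=-4812/761, M5=0
seg 0: a=5, c=M0/2=0, d=(M1−M0)/(6·2)=575/1522, b=Δ0−h0·(2M0+M1)/6=-9149/1522
seg 1: a=-4, c=M1/2=1725/761, d=(M2−M1)/(6·3)=-731/1522, b=Δ1−h1·(2M1+M2)/6=-2249/1522
seg 2: a=-1, c=M2/2=-3129/1522, d=(M3−M2)/(6·1)=2893/1522, b=Δ2−h2·(2M2+M3)/6=-643/761
seg 3: a=-2, c=M3/2=2775/761, d=(M4−M3)/(6·2)=-1727/1522, b=Δ3−h3·(2M3+M4)/6=1135/1522
seg 4: a=5, c=M4/2=-2406/761, d=(M5−M4)/(6·2)=401/761, b=Δ4−h4·(2M4+M5)/6=2611/1522
t_q=19/2 → seg 4, τ=3/2; S=5+2611/1522·τ+-2406/761·τ²+401/761·τ³=13625/6088

  seg 0: a=5 b=-9149/1522 c=0 d=575/1522
  seg 1: a=-4 b=-2249/1522 c=1725/761 d=-731/1522
  seg 2: a=-1 b=-643/761 c=-3129/1522 d=2893/1522
  seg 3: a=-2 b=1135/1522 c=2775/761 d=-1727/1522
  seg 4: a=5 b=2611/1522 c=-2406/761 d=401/761
S(19/2) = 13625/6088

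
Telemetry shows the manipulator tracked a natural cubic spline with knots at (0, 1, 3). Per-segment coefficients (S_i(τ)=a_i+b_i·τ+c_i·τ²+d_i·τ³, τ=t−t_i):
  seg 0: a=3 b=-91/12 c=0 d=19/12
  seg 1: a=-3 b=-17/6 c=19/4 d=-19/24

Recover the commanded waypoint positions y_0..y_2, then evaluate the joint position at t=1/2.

y_0=3 y_1=-3 y_2=4
S(1/2) = -19/32

y_0 = S_0(0) = a_0 = 3
y_1 = S_1(0) = a_1 = -3
y_2 = S_1(2) = 4
t_q=1/2 is in segment 0 (τ=1/2); S_0(τ)=-19/32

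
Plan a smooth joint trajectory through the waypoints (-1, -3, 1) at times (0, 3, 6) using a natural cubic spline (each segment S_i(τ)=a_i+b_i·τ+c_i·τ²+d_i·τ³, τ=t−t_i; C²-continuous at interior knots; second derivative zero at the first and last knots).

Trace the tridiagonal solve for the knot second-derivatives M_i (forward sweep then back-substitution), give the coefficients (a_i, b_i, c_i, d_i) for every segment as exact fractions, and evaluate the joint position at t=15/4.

  seg 0: a=-1 b=-7/6 c=0 d=1/18
  seg 1: a=-3 b=1/3 c=1/2 d=-1/18
S(15/4) = -319/128

Δ: Δ0=-2/3, Δ1=4/3
row 1: diag=12, rhs=12; c'=1/4, d'=1
back: M1=1
M: M0=0, M1=1, M2=0
seg 0: a=-1, c=M0/2=0, d=(M1−M0)/(6·3)=1/18, b=Δ0−h0·(2M0+M1)/6=-7/6
seg 1: a=-3, c=M1/2=1/2, d=(M2−M1)/(6·3)=-1/18, b=Δ1−h1·(2M1+M2)/6=1/3
t_q=15/4 → seg 1, τ=3/4; S=-3+1/3·τ+1/2·τ²+-1/18·τ³=-319/128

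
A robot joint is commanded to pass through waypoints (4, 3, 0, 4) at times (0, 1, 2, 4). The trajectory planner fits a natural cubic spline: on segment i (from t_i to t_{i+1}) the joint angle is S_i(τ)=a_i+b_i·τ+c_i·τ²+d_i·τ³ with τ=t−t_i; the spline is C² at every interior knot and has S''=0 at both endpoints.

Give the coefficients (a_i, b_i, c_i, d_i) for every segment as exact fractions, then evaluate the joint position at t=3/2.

  seg 0: a=4 b=-6/23 c=0 d=-17/23
  seg 1: a=3 b=-57/23 c=-51/23 d=39/23
  seg 2: a=0 b=-42/23 c=66/23 d=-11/23
S(3/2) = 261/184

Δ: Δ0=-1, Δ1=-3, Δ2=2
row 1: diag=4, rhs=-12; c'=1/4, d'=-3
row 2: denom=6−1·1/4=23/4; d'=(30−1·-3)/(23/4)=132/23
back: M2=132/23
back: M1=-3−1/4·132/23=-102/23
M: M0=0, M1=-102/23, M2=132/23, M3=0
seg 0: a=4, c=M0/2=0, d=(M1−M0)/(6·1)=-17/23, b=Δ0−h0·(2M0+M1)/6=-6/23
seg 1: a=3, c=M1/2=-51/23, d=(M2−M1)/(6·1)=39/23, b=Δ1−h1·(2M1+M2)/6=-57/23
seg 2: a=0, c=M2/2=66/23, d=(M3−M2)/(6·2)=-11/23, b=Δ2−h2·(2M2+M3)/6=-42/23
t_q=3/2 → seg 1, τ=1/2; S=3+-57/23·τ+-51/23·τ²+39/23·τ³=261/184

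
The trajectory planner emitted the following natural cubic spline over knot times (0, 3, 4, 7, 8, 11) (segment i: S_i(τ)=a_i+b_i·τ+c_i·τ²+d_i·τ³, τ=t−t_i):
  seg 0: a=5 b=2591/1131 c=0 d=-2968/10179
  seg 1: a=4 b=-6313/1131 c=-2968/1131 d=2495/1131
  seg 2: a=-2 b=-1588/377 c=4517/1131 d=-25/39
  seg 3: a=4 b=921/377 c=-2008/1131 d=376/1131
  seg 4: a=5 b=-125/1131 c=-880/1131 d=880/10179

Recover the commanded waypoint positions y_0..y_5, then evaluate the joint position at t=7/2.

y_0 = S_0(0) = a_0 = 5
y_1 = S_1(0) = a_1 = 4
y_2 = S_2(0) = a_2 = -2
y_3 = S_3(0) = a_3 = 4
y_4 = S_4(0) = a_4 = 5
y_5 = S_4(3) = 0
t_q=7/2 is in segment 1 (τ=1/2); S_1(τ)=7499/9048

y_0=5 y_1=4 y_2=-2 y_3=4 y_4=5 y_5=0
S(7/2) = 7499/9048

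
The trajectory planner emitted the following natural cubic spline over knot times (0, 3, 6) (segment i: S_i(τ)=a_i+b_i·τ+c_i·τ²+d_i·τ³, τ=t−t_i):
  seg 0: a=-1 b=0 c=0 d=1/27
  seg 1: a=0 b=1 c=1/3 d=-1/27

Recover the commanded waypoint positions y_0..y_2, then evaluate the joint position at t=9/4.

y_0=-1 y_1=0 y_2=5
S(9/4) = -37/64

y_0 = S_0(0) = a_0 = -1
y_1 = S_1(0) = a_1 = 0
y_2 = S_1(3) = 5
t_q=9/4 is in segment 0 (τ=9/4); S_0(τ)=-37/64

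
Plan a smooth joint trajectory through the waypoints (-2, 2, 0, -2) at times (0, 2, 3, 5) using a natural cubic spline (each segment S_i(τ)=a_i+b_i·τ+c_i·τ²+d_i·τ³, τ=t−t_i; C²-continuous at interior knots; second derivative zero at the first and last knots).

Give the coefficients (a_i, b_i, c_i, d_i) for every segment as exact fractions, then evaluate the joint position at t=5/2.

Δ: Δ0=2, Δ1=-2, Δ2=-1
row 1: diag=6, rhs=-24; c'=1/6, d'=-4
row 2: denom=6−1·1/6=35/6; d'=(6−1·-4)/(35/6)=12/7
back: M2=12/7
back: M1=-4−1/6·12/7=-30/7
M: M0=0, M1=-30/7, M2=12/7, M3=0
seg 0: a=-2, c=M0/2=0, d=(M1−M0)/(6·2)=-5/14, b=Δ0−h0·(2M0+M1)/6=24/7
seg 1: a=2, c=M1/2=-15/7, d=(M2−M1)/(6·1)=1, b=Δ1−h1·(2M1+M2)/6=-6/7
seg 2: a=0, c=M2/2=6/7, d=(M3−M2)/(6·2)=-1/7, b=Δ2−h2·(2M2+M3)/6=-15/7
t_q=5/2 → seg 1, τ=1/2; S=2+-6/7·τ+-15/7·τ²+1·τ³=65/56

  seg 0: a=-2 b=24/7 c=0 d=-5/14
  seg 1: a=2 b=-6/7 c=-15/7 d=1
  seg 2: a=0 b=-15/7 c=6/7 d=-1/7
S(5/2) = 65/56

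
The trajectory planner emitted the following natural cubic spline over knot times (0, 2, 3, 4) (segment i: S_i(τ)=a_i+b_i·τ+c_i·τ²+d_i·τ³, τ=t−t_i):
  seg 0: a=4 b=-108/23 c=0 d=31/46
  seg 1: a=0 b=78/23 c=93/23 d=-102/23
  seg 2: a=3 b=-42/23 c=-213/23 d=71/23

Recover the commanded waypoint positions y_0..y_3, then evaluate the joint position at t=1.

y_0 = S_0(0) = a_0 = 4
y_1 = S_1(0) = a_1 = 0
y_2 = S_2(0) = a_2 = 3
y_3 = S_2(1) = -5
t_q=1 is in segment 0 (τ=1); S_0(τ)=-1/46

y_0=4 y_1=0 y_2=3 y_3=-5
S(1) = -1/46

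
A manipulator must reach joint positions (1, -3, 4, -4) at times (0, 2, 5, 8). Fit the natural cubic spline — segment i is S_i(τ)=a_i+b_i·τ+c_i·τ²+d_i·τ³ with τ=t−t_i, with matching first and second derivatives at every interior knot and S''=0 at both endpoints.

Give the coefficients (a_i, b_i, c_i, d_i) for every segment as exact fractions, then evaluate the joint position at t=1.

  seg 0: a=1 b=-356/111 c=0 d=67/222
  seg 1: a=-3 b=46/111 c=67/37 d=-130/333
  seg 2: a=4 b=82/111 c=-63/37 d=7/37
S(1) = -141/74

Δ: Δ0=-2, Δ1=7/3, Δ2=-8/3
row 1: diag=10, rhs=26; c'=3/10, d'=13/5
row 2: denom=12−3·3/10=111/10; d'=(-30−3·13/5)/(111/10)=-126/37
back: M2=-126/37
back: M1=13/5−3/10·-126/37=134/37
M: M0=0, M1=134/37, M2=-126/37, M3=0
seg 0: a=1, c=M0/2=0, d=(M1−M0)/(6·2)=67/222, b=Δ0−h0·(2M0+M1)/6=-356/111
seg 1: a=-3, c=M1/2=67/37, d=(M2−M1)/(6·3)=-130/333, b=Δ1−h1·(2M1+M2)/6=46/111
seg 2: a=4, c=M2/2=-63/37, d=(M3−M2)/(6·3)=7/37, b=Δ2−h2·(2M2+M3)/6=82/111
t_q=1 → seg 0, τ=1; S=1+-356/111·τ+0·τ²+67/222·τ³=-141/74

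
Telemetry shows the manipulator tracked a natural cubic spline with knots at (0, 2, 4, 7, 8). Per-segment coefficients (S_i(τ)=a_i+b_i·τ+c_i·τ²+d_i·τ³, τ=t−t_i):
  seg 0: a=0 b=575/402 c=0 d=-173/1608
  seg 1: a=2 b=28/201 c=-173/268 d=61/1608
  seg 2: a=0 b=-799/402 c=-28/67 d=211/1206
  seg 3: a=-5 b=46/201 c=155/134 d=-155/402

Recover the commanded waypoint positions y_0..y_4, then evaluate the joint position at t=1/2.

y_0 = S_0(0) = a_0 = 0
y_1 = S_1(0) = a_1 = 2
y_2 = S_2(0) = a_2 = 0
y_3 = S_3(0) = a_3 = -5
y_4 = S_3(1) = -4
t_q=1/2 is in segment 0 (τ=1/2); S_0(τ)=3009/4288

y_0=0 y_1=2 y_2=0 y_3=-5 y_4=-4
S(1/2) = 3009/4288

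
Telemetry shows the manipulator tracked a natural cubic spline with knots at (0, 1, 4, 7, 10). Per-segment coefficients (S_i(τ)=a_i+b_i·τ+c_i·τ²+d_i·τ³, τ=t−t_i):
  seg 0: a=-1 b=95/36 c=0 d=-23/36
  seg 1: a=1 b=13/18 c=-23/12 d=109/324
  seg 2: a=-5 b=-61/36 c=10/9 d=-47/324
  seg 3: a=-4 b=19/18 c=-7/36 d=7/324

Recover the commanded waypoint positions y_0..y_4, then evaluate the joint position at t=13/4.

y_0 = S_0(0) = a_0 = -1
y_1 = S_1(0) = a_1 = 1
y_2 = S_2(0) = a_2 = -5
y_3 = S_3(0) = a_3 = -4
y_4 = S_3(3) = -2
t_q=13/4 is in segment 1 (τ=9/4); S_1(τ)=-831/256

y_0=-1 y_1=1 y_2=-5 y_3=-4 y_4=-2
S(13/4) = -831/256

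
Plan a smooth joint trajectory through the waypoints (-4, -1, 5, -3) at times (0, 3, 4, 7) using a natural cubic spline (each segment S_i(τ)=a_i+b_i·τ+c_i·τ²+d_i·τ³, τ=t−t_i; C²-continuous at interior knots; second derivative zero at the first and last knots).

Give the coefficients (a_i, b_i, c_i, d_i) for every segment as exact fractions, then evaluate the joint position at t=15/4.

Δ: Δ0=1, Δ1=6, Δ2=-8/3
row 1: diag=8, rhs=30; c'=1/8, d'=15/4
row 2: denom=8−1·1/8=63/8; d'=(-52−1·15/4)/(63/8)=-446/63
back: M2=-446/63
back: M1=15/4−1/8·-446/63=292/63
M: M0=0, M1=292/63, M2=-446/63, M3=0
seg 0: a=-4, c=M0/2=0, d=(M1−M0)/(6·3)=146/567, b=Δ0−h0·(2M0+M1)/6=-83/63
seg 1: a=-1, c=M1/2=146/63, d=(M2−M1)/(6·1)=-41/21, b=Δ1−h1·(2M1+M2)/6=355/63
seg 2: a=5, c=M2/2=-223/63, d=(M3−M2)/(6·3)=223/567, b=Δ2−h2·(2M2+M3)/6=278/63
t_q=15/4 → seg 1, τ=3/4; S=-1+355/63·τ+146/63·τ²+-41/21·τ³=4981/1344

  seg 0: a=-4 b=-83/63 c=0 d=146/567
  seg 1: a=-1 b=355/63 c=146/63 d=-41/21
  seg 2: a=5 b=278/63 c=-223/63 d=223/567
S(15/4) = 4981/1344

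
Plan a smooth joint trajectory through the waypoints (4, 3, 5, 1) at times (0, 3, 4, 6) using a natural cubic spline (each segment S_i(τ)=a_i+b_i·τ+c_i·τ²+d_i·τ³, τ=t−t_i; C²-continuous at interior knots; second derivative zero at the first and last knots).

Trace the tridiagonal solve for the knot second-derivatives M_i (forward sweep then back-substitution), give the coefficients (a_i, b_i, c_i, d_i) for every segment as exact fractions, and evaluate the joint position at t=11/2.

  seg 0: a=4 b=-209/141 c=0 d=6/47
  seg 1: a=3 b=277/141 c=54/47 d=-157/141
  seg 2: a=5 b=130/141 c=-103/47 d=103/282
S(11/2) = 2019/752

Δ: Δ0=-1/3, Δ1=2, Δ2=-2
row 1: diag=8, rhs=14; c'=1/8, d'=7/4
row 2: denom=6−1·1/8=47/8; d'=(-24−1·7/4)/(47/8)=-206/47
back: M2=-206/47
back: M1=7/4−1/8·-206/47=108/47
M: M0=0, M1=108/47, M2=-206/47, M3=0
seg 0: a=4, c=M0/2=0, d=(M1−M0)/(6·3)=6/47, b=Δ0−h0·(2M0+M1)/6=-209/141
seg 1: a=3, c=M1/2=54/47, d=(M2−M1)/(6·1)=-157/141, b=Δ1−h1·(2M1+M2)/6=277/141
seg 2: a=5, c=M2/2=-103/47, d=(M3−M2)/(6·2)=103/282, b=Δ2−h2·(2M2+M3)/6=130/141
t_q=11/2 → seg 2, τ=3/2; S=5+130/141·τ+-103/47·τ²+103/282·τ³=2019/752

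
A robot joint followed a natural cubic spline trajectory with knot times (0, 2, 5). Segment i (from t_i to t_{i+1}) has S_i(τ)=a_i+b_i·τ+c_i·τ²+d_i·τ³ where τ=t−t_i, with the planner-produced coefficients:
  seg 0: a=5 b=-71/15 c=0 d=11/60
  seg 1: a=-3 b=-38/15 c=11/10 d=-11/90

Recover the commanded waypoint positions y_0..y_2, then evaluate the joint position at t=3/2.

y_0=5 y_1=-3 y_2=-4
S(3/2) = -237/160

y_0 = S_0(0) = a_0 = 5
y_1 = S_1(0) = a_1 = -3
y_2 = S_1(3) = -4
t_q=3/2 is in segment 0 (τ=3/2); S_0(τ)=-237/160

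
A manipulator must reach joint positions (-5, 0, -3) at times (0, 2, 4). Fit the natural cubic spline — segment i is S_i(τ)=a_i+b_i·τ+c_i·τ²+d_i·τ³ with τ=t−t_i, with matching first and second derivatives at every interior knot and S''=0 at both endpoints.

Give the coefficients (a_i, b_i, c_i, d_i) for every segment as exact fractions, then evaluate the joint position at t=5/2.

Δ: Δ0=5/2, Δ1=-3/2
row 1: diag=8, rhs=-24; c'=1/4, d'=-3
back: M1=-3
M: M0=0, M1=-3, M2=0
seg 0: a=-5, c=M0/2=0, d=(M1−M0)/(6·2)=-1/4, b=Δ0−h0·(2M0+M1)/6=7/2
seg 1: a=0, c=M1/2=-3/2, d=(M2−M1)/(6·2)=1/4, b=Δ1−h1·(2M1+M2)/6=1/2
t_q=5/2 → seg 1, τ=1/2; S=0+1/2·τ+-3/2·τ²+1/4·τ³=-3/32

  seg 0: a=-5 b=7/2 c=0 d=-1/4
  seg 1: a=0 b=1/2 c=-3/2 d=1/4
S(5/2) = -3/32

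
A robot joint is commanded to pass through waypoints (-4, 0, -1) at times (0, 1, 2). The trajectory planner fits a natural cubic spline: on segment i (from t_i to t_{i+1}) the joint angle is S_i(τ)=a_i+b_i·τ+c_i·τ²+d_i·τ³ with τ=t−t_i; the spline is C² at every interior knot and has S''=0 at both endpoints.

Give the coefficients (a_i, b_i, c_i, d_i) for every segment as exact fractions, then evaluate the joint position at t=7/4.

  seg 0: a=-4 b=21/4 c=0 d=-5/4
  seg 1: a=0 b=3/2 c=-15/4 d=5/4
S(7/4) = -117/256

Δ: Δ0=4, Δ1=-1
row 1: diag=4, rhs=-30; c'=1/4, d'=-15/2
back: M1=-15/2
M: M0=0, M1=-15/2, M2=0
seg 0: a=-4, c=M0/2=0, d=(M1−M0)/(6·1)=-5/4, b=Δ0−h0·(2M0+M1)/6=21/4
seg 1: a=0, c=M1/2=-15/4, d=(M2−M1)/(6·1)=5/4, b=Δ1−h1·(2M1+M2)/6=3/2
t_q=7/4 → seg 1, τ=3/4; S=0+3/2·τ+-15/4·τ²+5/4·τ³=-117/256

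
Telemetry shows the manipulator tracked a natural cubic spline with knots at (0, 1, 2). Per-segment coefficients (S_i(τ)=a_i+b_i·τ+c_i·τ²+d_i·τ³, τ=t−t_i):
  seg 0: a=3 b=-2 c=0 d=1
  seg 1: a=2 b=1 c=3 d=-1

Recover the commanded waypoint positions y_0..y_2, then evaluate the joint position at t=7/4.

y_0=3 y_1=2 y_2=5
S(7/4) = 257/64

y_0 = S_0(0) = a_0 = 3
y_1 = S_1(0) = a_1 = 2
y_2 = S_1(1) = 5
t_q=7/4 is in segment 1 (τ=3/4); S_1(τ)=257/64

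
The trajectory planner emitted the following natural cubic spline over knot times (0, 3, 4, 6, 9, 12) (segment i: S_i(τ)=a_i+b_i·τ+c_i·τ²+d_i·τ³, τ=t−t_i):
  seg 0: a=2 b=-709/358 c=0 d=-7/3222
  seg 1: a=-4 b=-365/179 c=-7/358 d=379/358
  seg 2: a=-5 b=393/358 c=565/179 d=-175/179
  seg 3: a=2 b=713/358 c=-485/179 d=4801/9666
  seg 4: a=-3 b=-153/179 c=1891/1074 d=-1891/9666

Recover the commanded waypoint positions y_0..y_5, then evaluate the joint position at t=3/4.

y_0 = S_0(0) = a_0 = 2
y_1 = S_1(0) = a_1 = -4
y_2 = S_2(0) = a_2 = -5
y_3 = S_3(0) = a_3 = 2
y_4 = S_4(0) = a_4 = -3
y_5 = S_4(3) = 5
t_q=3/4 is in segment 0 (τ=3/4); S_0(τ)=11771/22912

y_0=2 y_1=-4 y_2=-5 y_3=2 y_4=-3 y_5=5
S(3/4) = 11771/22912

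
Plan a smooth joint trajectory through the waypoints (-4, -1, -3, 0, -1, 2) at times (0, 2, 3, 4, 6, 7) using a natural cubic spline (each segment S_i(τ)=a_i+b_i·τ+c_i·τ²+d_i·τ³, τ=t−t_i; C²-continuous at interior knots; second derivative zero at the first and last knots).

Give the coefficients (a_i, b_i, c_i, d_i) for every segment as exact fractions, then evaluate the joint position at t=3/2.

Δ: Δ0=3/2, Δ1=-2, Δ2=3, Δ3=-1/2, Δ4=3
row 1: diag=6, rhs=-21; c'=1/6, d'=-7/2
row 2: denom=4−1·1/6=23/6; d'=(30−1·-7/2)/(23/6)=201/23
row 3: denom=6−1·6/23=132/23; d'=(-21−1·201/23)/(132/23)=-57/11
row 4: denom=6−2·23/66=175/33; d'=(21−2·-57/11)/(175/33)=207/35
back: M4=207/35
back: M3=-57/11−23/66·207/35=-507/70
back: M2=201/23−6/23·-507/70=372/35
back: M1=-7/2−1/6·372/35=-369/70
M: M0=0, M1=-369/70, M2=372/35, M3=-507/70, M4=207/35, M5=0
seg 0: a=-4, c=M0/2=0, d=(M1−M0)/(6·2)=-123/280, b=Δ0−h0·(2M0+M1)/6=114/35
seg 1: a=-1, c=M1/2=-369/140, d=(M2−M1)/(6·1)=53/20, b=Δ1−h1·(2M1+M2)/6=-141/70
seg 2: a=-3, c=M2/2=186/35, d=(M3−M2)/(6·1)=-417/140, b=Δ2−h2·(2M2+M3)/6=93/140
seg 3: a=0, c=M3/2=-507/140, d=(M4−M3)/(6·2)=307/280, b=Δ3−h3·(2M3+M4)/6=33/14
seg 4: a=-1, c=M4/2=207/70, d=(M5−M4)/(6·1)=-69/70, b=Δ4−h4·(2M4+M5)/6=36/35
t_q=3/2 → seg 0, τ=3/2; S=-4+114/35·τ+0·τ²+-123/280·τ³=-191/320

  seg 0: a=-4 b=114/35 c=0 d=-123/280
  seg 1: a=-1 b=-141/70 c=-369/140 d=53/20
  seg 2: a=-3 b=93/140 c=186/35 d=-417/140
  seg 3: a=0 b=33/14 c=-507/140 d=307/280
  seg 4: a=-1 b=36/35 c=207/70 d=-69/70
S(3/2) = -191/320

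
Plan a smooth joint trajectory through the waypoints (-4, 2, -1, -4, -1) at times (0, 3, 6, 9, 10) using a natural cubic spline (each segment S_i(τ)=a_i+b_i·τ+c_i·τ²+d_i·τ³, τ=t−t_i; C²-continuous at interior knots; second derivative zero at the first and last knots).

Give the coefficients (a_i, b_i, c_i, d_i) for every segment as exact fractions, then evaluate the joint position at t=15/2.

Δ: Δ0=2, Δ1=-1, Δ2=-1, Δ3=3
row 1: diag=12, rhs=-18; c'=1/4, d'=-3/2
row 2: denom=12−3·1/4=45/4; d'=(0−3·-3/2)/(45/4)=2/5
row 3: denom=8−3·4/15=36/5; d'=(24−3·2/5)/(36/5)=19/6
back: M3=19/6
back: M2=2/5−4/15·19/6=-4/9
back: M1=-3/2−1/4·-4/9=-25/18
M: M0=0, M1=-25/18, M2=-4/9, M3=19/6, M4=0
seg 0: a=-4, c=M0/2=0, d=(M1−M0)/(6·3)=-25/324, b=Δ0−h0·(2M0+M1)/6=97/36
seg 1: a=2, c=M1/2=-25/36, d=(M2−M1)/(6·3)=17/324, b=Δ1−h1·(2M1+M2)/6=11/18
seg 2: a=-1, c=M2/2=-2/9, d=(M3−M2)/(6·3)=65/324, b=Δ2−h2·(2M2+M3)/6=-77/36
seg 3: a=-4, c=M3/2=19/12, d=(M4−M3)/(6·1)=-19/36, b=Δ3−h3·(2M3+M4)/6=35/18
t_q=15/2 → seg 2, τ=3/2; S=-1+-77/36·τ+-2/9·τ²+65/324·τ³=-129/32

  seg 0: a=-4 b=97/36 c=0 d=-25/324
  seg 1: a=2 b=11/18 c=-25/36 d=17/324
  seg 2: a=-1 b=-77/36 c=-2/9 d=65/324
  seg 3: a=-4 b=35/18 c=19/12 d=-19/36
S(15/2) = -129/32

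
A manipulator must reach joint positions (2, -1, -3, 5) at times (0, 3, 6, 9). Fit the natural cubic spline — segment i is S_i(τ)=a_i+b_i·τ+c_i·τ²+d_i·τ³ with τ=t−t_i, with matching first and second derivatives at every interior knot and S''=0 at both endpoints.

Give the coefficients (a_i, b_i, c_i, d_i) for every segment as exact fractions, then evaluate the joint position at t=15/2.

Δ: Δ0=-1, Δ1=-2/3, Δ2=8/3
row 1: diag=12, rhs=2; c'=1/4, d'=1/6
row 2: denom=12−3·1/4=45/4; d'=(20−3·1/6)/(45/4)=26/15
back: M2=26/15
back: M1=1/6−1/4·26/15=-4/15
M: M0=0, M1=-4/15, M2=26/15, M3=0
seg 0: a=2, c=M0/2=0, d=(M1−M0)/(6·3)=-2/135, b=Δ0−h0·(2M0+M1)/6=-13/15
seg 1: a=-1, c=M1/2=-2/15, d=(M2−M1)/(6·3)=1/9, b=Δ1−h1·(2M1+M2)/6=-19/15
seg 2: a=-3, c=M2/2=13/15, d=(M3−M2)/(6·3)=-13/135, b=Δ2−h2·(2M2+M3)/6=14/15
t_q=15/2 → seg 2, τ=3/2; S=-3+14/15·τ+13/15·τ²+-13/135·τ³=1/40

  seg 0: a=2 b=-13/15 c=0 d=-2/135
  seg 1: a=-1 b=-19/15 c=-2/15 d=1/9
  seg 2: a=-3 b=14/15 c=13/15 d=-13/135
S(15/2) = 1/40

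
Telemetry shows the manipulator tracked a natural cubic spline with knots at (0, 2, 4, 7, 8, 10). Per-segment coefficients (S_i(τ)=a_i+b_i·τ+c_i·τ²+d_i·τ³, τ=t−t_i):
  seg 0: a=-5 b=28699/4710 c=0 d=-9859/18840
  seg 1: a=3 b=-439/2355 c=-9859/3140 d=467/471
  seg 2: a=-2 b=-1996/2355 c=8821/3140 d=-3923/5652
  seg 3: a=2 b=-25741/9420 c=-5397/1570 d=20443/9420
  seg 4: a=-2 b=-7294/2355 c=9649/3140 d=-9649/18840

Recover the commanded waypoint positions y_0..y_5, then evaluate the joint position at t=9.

y_0=-5 y_1=3 y_2=-2 y_3=2 y_4=-2 y_5=0
S(9) = -15929/6280

y_0 = S_0(0) = a_0 = -5
y_1 = S_1(0) = a_1 = 3
y_2 = S_2(0) = a_2 = -2
y_3 = S_3(0) = a_3 = 2
y_4 = S_4(0) = a_4 = -2
y_5 = S_4(2) = 0
t_q=9 is in segment 4 (τ=1); S_4(τ)=-15929/6280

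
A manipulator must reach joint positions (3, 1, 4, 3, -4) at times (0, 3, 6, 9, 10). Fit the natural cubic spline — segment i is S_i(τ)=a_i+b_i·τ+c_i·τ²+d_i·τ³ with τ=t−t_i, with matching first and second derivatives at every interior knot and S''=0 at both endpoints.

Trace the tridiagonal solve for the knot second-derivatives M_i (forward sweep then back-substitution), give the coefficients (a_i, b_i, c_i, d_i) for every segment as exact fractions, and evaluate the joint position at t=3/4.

Δ: Δ0=-2/3, Δ1=1, Δ2=-1/3, Δ3=-7
row 1: diag=12, rhs=10; c'=1/4, d'=5/6
row 2: denom=12−3·1/4=45/4; d'=(-8−3·5/6)/(45/4)=-14/15
row 3: denom=8−3·4/15=36/5; d'=(-40−3·-14/15)/(36/5)=-31/6
back: M3=-31/6
back: M2=-14/15−4/15·-31/6=4/9
back: M1=5/6−1/4·4/9=13/18
M: M0=0, M1=13/18, M2=4/9, M3=-31/6, M4=0
seg 0: a=3, c=M0/2=0, d=(M1−M0)/(6·3)=13/324, b=Δ0−h0·(2M0+M1)/6=-37/36
seg 1: a=1, c=M1/2=13/36, d=(M2−M1)/(6·3)=-5/324, b=Δ1−h1·(2M1+M2)/6=1/18
seg 2: a=4, c=M2/2=2/9, d=(M3−M2)/(6·3)=-101/324, b=Δ2−h2·(2M2+M3)/6=65/36
seg 3: a=3, c=M3/2=-31/12, d=(M4−M3)/(6·1)=31/36, b=Δ3−h3·(2M3+M4)/6=-95/18
t_q=3/4 → seg 0, τ=3/4; S=3+-37/36·τ+0·τ²+13/324·τ³=575/256

  seg 0: a=3 b=-37/36 c=0 d=13/324
  seg 1: a=1 b=1/18 c=13/36 d=-5/324
  seg 2: a=4 b=65/36 c=2/9 d=-101/324
  seg 3: a=3 b=-95/18 c=-31/12 d=31/36
S(3/4) = 575/256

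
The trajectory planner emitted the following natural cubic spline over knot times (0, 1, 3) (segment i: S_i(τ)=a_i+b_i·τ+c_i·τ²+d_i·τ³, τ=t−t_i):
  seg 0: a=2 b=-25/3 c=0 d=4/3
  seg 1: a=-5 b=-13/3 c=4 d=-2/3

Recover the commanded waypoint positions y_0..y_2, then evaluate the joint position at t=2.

y_0 = S_0(0) = a_0 = 2
y_1 = S_1(0) = a_1 = -5
y_2 = S_1(2) = -3
t_q=2 is in segment 1 (τ=1); S_1(τ)=-6

y_0=2 y_1=-5 y_2=-3
S(2) = -6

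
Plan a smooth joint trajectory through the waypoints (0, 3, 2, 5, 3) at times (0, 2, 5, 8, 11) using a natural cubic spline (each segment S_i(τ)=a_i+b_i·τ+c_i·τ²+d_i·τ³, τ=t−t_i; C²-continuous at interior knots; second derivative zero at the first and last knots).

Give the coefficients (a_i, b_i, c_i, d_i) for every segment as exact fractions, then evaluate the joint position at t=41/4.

  seg 0: a=0 b=2 c=0 d=-1/8
  seg 1: a=3 b=1/2 c=-3/4 d=17/108
  seg 2: a=2 b=1/4 c=2/3 d=-5/36
  seg 3: a=5 b=1/2 c=-7/12 d=7/108
S(41/4) = 1001/256

Δ: Δ0=3/2, Δ1=-1/3, Δ2=1, Δ3=-2/3
row 1: diag=10, rhs=-11; c'=3/10, d'=-11/10
row 2: denom=12−3·3/10=111/10; d'=(8−3·-11/10)/(111/10)=113/111
row 3: denom=12−3·10/37=414/37; d'=(-10−3·113/111)/(414/37)=-7/6
back: M3=-7/6
back: M2=113/111−10/37·-7/6=4/3
back: M1=-11/10−3/10·4/3=-3/2
M: M0=0, M1=-3/2, M2=4/3, M3=-7/6, M4=0
seg 0: a=0, c=M0/2=0, d=(M1−M0)/(6·2)=-1/8, b=Δ0−h0·(2M0+M1)/6=2
seg 1: a=3, c=M1/2=-3/4, d=(M2−M1)/(6·3)=17/108, b=Δ1−h1·(2M1+M2)/6=1/2
seg 2: a=2, c=M2/2=2/3, d=(M3−M2)/(6·3)=-5/36, b=Δ2−h2·(2M2+M3)/6=1/4
seg 3: a=5, c=M3/2=-7/12, d=(M4−M3)/(6·3)=7/108, b=Δ3−h3·(2M3+M4)/6=1/2
t_q=41/4 → seg 3, τ=9/4; S=5+1/2·τ+-7/12·τ²+7/108·τ³=1001/256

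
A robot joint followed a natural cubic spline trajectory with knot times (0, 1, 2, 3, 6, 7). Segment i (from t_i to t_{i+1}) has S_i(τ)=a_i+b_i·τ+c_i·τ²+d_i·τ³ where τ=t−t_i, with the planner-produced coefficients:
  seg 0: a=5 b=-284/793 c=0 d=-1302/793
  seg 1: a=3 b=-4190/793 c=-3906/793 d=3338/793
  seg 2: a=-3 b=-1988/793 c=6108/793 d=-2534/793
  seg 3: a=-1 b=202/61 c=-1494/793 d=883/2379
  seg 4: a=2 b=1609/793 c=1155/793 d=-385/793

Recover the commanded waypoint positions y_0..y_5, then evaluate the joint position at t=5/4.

y_0=5 y_1=3 y_2=-3 y_3=-1 y_4=2 y_5=5
S(5/4) = 2805/1952

y_0 = S_0(0) = a_0 = 5
y_1 = S_1(0) = a_1 = 3
y_2 = S_2(0) = a_2 = -3
y_3 = S_3(0) = a_3 = -1
y_4 = S_4(0) = a_4 = 2
y_5 = S_4(1) = 5
t_q=5/4 is in segment 1 (τ=1/4); S_1(τ)=2805/1952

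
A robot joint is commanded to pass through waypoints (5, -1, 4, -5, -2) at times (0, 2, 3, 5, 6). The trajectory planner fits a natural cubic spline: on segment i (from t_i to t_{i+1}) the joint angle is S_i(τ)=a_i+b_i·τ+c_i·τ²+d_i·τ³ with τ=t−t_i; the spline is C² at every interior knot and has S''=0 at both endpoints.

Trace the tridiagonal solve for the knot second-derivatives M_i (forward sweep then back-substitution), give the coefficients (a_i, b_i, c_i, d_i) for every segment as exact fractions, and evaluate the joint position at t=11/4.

Δ: Δ0=-3, Δ1=5, Δ2=-9/2, Δ3=3
row 1: diag=6, rhs=48; c'=1/6, d'=8
row 2: denom=6−1·1/6=35/6; d'=(-57−1·8)/(35/6)=-78/7
row 3: denom=6−2·12/35=186/35; d'=(45−2·-78/7)/(186/35)=785/62
back: M3=785/62
back: M2=-78/7−12/35·785/62=-480/31
back: M1=8−1/6·-480/31=328/31
M: M0=0, M1=328/31, M2=-480/31, M3=785/62, M4=0
seg 0: a=5, c=M0/2=0, d=(M1−M0)/(6·2)=82/93, b=Δ0−h0·(2M0+M1)/6=-607/93
seg 1: a=-1, c=M1/2=164/31, d=(M2−M1)/(6·1)=-404/93, b=Δ1−h1·(2M1+M2)/6=377/93
seg 2: a=4, c=M2/2=-240/31, d=(M3−M2)/(6·2)=1745/744, b=Δ2−h2·(2M2+M3)/6=149/93
seg 3: a=-5, c=M3/2=785/124, d=(M4−M3)/(6·1)=-785/372, b=Δ3−h3·(2M3+M4)/6=-227/186
t_q=11/4 → seg 1, τ=3/4; S=-1+377/93·τ+164/31·τ²+-404/93·τ³=1579/496

  seg 0: a=5 b=-607/93 c=0 d=82/93
  seg 1: a=-1 b=377/93 c=164/31 d=-404/93
  seg 2: a=4 b=149/93 c=-240/31 d=1745/744
  seg 3: a=-5 b=-227/186 c=785/124 d=-785/372
S(11/4) = 1579/496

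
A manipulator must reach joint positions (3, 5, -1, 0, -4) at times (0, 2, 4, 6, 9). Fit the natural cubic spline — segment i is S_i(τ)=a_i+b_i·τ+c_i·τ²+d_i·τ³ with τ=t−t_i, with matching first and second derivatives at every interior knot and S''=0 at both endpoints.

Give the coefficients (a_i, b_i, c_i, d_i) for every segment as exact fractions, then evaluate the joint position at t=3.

  seg 0: a=3 b=499/213 c=0 d=-143/426
  seg 1: a=5 b=-359/213 c=-143/71 d=289/426
  seg 2: a=-1 b=-341/213 c=146/71 d=-857/1704
  seg 3: a=0 b=251/426 c=-273/284 d=91/852
S(3) = 281/142

Δ: Δ0=1, Δ1=-3, Δ2=1/2, Δ3=-4/3
row 1: diag=8, rhs=-24; c'=1/4, d'=-3
row 2: denom=8−2·1/4=15/2; d'=(21−2·-3)/(15/2)=18/5
row 3: denom=10−2·4/15=142/15; d'=(-11−2·18/5)/(142/15)=-273/142
back: M3=-273/142
back: M2=18/5−4/15·-273/142=292/71
back: M1=-3−1/4·292/71=-286/71
M: M0=0, M1=-286/71, M2=292/71, M3=-273/142, M4=0
seg 0: a=3, c=M0/2=0, d=(M1−M0)/(6·2)=-143/426, b=Δ0−h0·(2M0+M1)/6=499/213
seg 1: a=5, c=M1/2=-143/71, d=(M2−M1)/(6·2)=289/426, b=Δ1−h1·(2M1+M2)/6=-359/213
seg 2: a=-1, c=M2/2=146/71, d=(M3−M2)/(6·2)=-857/1704, b=Δ2−h2·(2M2+M3)/6=-341/213
seg 3: a=0, c=M3/2=-273/284, d=(M4−M3)/(6·3)=91/852, b=Δ3−h3·(2M3+M4)/6=251/426
t_q=3 → seg 1, τ=1; S=5+-359/213·τ+-143/71·τ²+289/426·τ³=281/142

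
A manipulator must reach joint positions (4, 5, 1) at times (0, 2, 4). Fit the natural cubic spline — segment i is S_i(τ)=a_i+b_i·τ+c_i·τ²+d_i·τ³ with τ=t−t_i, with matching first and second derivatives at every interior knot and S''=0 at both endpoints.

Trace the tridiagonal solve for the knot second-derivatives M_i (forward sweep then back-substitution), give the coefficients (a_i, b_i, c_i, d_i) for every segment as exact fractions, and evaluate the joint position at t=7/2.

  seg 0: a=4 b=9/8 c=0 d=-5/32
  seg 1: a=5 b=-3/4 c=-15/16 d=5/32
S(7/2) = 587/256

Δ: Δ0=1/2, Δ1=-2
row 1: diag=8, rhs=-15; c'=1/4, d'=-15/8
back: M1=-15/8
M: M0=0, M1=-15/8, M2=0
seg 0: a=4, c=M0/2=0, d=(M1−M0)/(6·2)=-5/32, b=Δ0−h0·(2M0+M1)/6=9/8
seg 1: a=5, c=M1/2=-15/16, d=(M2−M1)/(6·2)=5/32, b=Δ1−h1·(2M1+M2)/6=-3/4
t_q=7/2 → seg 1, τ=3/2; S=5+-3/4·τ+-15/16·τ²+5/32·τ³=587/256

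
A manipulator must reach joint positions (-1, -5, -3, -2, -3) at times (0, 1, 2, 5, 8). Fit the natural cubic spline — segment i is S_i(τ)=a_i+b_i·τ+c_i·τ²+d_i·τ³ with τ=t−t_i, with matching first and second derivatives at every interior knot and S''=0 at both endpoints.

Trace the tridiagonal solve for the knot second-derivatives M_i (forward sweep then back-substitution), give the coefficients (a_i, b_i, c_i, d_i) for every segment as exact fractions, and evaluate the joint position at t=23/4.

  seg 0: a=-1 b=-157/28 c=0 d=45/28
  seg 1: a=-5 b=-11/14 c=135/28 d=-57/28
  seg 2: a=-3 b=11/4 c=-9/7 d=121/756
  seg 3: a=-2 b=-9/14 c=13/84 d=-13/756
S(23/4) = -615/256

Δ: Δ0=-4, Δ1=2, Δ2=1/3, Δ3=-1/3
row 1: diag=4, rhs=36; c'=1/4, d'=9
row 2: denom=8−1·1/4=31/4; d'=(-10−1·9)/(31/4)=-76/31
row 3: denom=12−3·12/31=336/31; d'=(-4−3·-76/31)/(336/31)=13/42
back: M3=13/42
back: M2=-76/31−12/31·13/42=-18/7
back: M1=9−1/4·-18/7=135/14
M: M0=0, M1=135/14, M2=-18/7, M3=13/42, M4=0
seg 0: a=-1, c=M0/2=0, d=(M1−M0)/(6·1)=45/28, b=Δ0−h0·(2M0+M1)/6=-157/28
seg 1: a=-5, c=M1/2=135/28, d=(M2−M1)/(6·1)=-57/28, b=Δ1−h1·(2M1+M2)/6=-11/14
seg 2: a=-3, c=M2/2=-9/7, d=(M3−M2)/(6·3)=121/756, b=Δ2−h2·(2M2+M3)/6=11/4
seg 3: a=-2, c=M3/2=13/84, d=(M4−M3)/(6·3)=-13/756, b=Δ3−h3·(2M3+M4)/6=-9/14
t_q=23/4 → seg 3, τ=3/4; S=-2+-9/14·τ+13/84·τ²+-13/756·τ³=-615/256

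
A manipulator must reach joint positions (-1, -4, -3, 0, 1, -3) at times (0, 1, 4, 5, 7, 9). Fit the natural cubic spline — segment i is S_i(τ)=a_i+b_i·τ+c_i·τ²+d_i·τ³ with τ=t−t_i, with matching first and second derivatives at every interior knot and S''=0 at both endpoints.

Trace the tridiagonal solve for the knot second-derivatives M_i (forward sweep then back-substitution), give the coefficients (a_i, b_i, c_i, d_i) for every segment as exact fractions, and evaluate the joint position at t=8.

Δ: Δ0=-3, Δ1=1/3, Δ2=3, Δ3=1/2, Δ4=-2
row 1: diag=8, rhs=20; c'=3/8, d'=5/2
row 2: denom=8−3·3/8=55/8; d'=(16−3·5/2)/(55/8)=68/55
row 3: denom=6−1·8/55=322/55; d'=(-15−1·68/55)/(322/55)=-893/322
row 4: denom=8−2·55/161=1178/161; d'=(-15−2·-893/322)/(1178/161)=-761/589
back: M4=-761/589
back: M3=-893/322−55/161·-761/589=-2747/1178
back: M2=68/55−8/55·-2747/1178=928/589
back: M1=5/2−3/8·928/589=2249/1178
M: M0=0, M1=2249/1178, M2=928/589, M3=-2747/1178, M4=-761/589, M5=0
seg 0: a=-1, c=M0/2=0, d=(M1−M0)/(6·1)=2249/7068, b=Δ0−h0·(2M0+M1)/6=-23453/7068
seg 1: a=-4, c=M1/2=2249/2356, d=(M2−M1)/(6·3)=-131/7068, b=Δ1−h1·(2M1+M2)/6=-8353/3534
seg 2: a=-3, c=M2/2=464/589, d=(M3−M2)/(6·1)=-4603/7068, b=Δ2−h2·(2M2+M3)/6=20239/7068
seg 3: a=0, c=M3/2=-2747/2356, d=(M4−M3)/(6·2)=1225/14136, b=Δ3−h3·(2M3+M4)/6=8783/3534
seg 4: a=1, c=M4/2=-761/1178, d=(M5−M4)/(6·2)=761/7068, b=Δ4−h4·(2M4+M5)/6=-2012/1767
t_q=8 → seg 4, τ=1; S=1+-2012/1767·τ+-761/1178·τ²+761/7068·τ³=-1595/2356

  seg 0: a=-1 b=-23453/7068 c=0 d=2249/7068
  seg 1: a=-4 b=-8353/3534 c=2249/2356 d=-131/7068
  seg 2: a=-3 b=20239/7068 c=464/589 d=-4603/7068
  seg 3: a=0 b=8783/3534 c=-2747/2356 d=1225/14136
  seg 4: a=1 b=-2012/1767 c=-761/1178 d=761/7068
S(8) = -1595/2356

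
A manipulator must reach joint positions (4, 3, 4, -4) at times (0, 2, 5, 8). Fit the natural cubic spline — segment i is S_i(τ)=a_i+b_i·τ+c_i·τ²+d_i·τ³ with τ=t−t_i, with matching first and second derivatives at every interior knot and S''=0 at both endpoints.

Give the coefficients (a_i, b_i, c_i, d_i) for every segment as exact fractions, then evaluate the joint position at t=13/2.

  seg 0: a=4 b=-187/222 c=0 d=19/222
  seg 1: a=3 b=41/222 c=19/37 d=-103/666
  seg 2: a=4 b=-101/111 c=-65/74 d=65/666
S(13/2) = 585/592

Δ: Δ0=-1/2, Δ1=1/3, Δ2=-8/3
row 1: diag=10, rhs=5; c'=3/10, d'=1/2
row 2: denom=12−3·3/10=111/10; d'=(-18−3·1/2)/(111/10)=-65/37
back: M2=-65/37
back: M1=1/2−3/10·-65/37=38/37
M: M0=0, M1=38/37, M2=-65/37, M3=0
seg 0: a=4, c=M0/2=0, d=(M1−M0)/(6·2)=19/222, b=Δ0−h0·(2M0+M1)/6=-187/222
seg 1: a=3, c=M1/2=19/37, d=(M2−M1)/(6·3)=-103/666, b=Δ1−h1·(2M1+M2)/6=41/222
seg 2: a=4, c=M2/2=-65/74, d=(M3−M2)/(6·3)=65/666, b=Δ2−h2·(2M2+M3)/6=-101/111
t_q=13/2 → seg 2, τ=3/2; S=4+-101/111·τ+-65/74·τ²+65/666·τ³=585/592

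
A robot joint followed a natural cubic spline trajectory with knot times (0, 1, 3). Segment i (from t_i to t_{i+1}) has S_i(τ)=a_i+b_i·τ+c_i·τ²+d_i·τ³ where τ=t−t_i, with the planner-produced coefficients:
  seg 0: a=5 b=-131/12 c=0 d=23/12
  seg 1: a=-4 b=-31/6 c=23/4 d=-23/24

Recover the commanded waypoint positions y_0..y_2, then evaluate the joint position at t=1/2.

y_0 = S_0(0) = a_0 = 5
y_1 = S_1(0) = a_1 = -4
y_2 = S_1(2) = 1
t_q=1/2 is in segment 0 (τ=1/2); S_0(τ)=-7/32

y_0=5 y_1=-4 y_2=1
S(1/2) = -7/32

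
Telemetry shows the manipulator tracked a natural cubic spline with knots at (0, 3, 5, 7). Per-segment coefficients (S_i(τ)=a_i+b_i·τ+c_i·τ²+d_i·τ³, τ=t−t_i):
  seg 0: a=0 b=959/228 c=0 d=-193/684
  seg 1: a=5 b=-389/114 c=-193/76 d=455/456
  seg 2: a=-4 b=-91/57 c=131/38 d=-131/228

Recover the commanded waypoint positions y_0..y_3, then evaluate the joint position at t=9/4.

y_0 = S_0(0) = a_0 = 0
y_1 = S_1(0) = a_1 = 5
y_2 = S_2(0) = a_2 = -4
y_3 = S_2(2) = 2
t_q=9/4 is in segment 0 (τ=9/4); S_0(τ)=30399/4864

y_0=0 y_1=5 y_2=-4 y_3=2
S(9/4) = 30399/4864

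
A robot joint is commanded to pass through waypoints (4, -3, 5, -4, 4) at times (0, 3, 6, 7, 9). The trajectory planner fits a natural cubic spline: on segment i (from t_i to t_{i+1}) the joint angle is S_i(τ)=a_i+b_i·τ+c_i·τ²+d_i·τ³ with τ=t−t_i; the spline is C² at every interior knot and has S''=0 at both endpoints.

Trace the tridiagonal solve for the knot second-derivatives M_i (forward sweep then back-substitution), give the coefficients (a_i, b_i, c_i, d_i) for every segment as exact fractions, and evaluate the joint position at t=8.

Δ: Δ0=-7/3, Δ1=8/3, Δ2=-9, Δ3=4
row 1: diag=12, rhs=30; c'=1/4, d'=5/2
row 2: denom=8−3·1/4=29/4; d'=(-70−3·5/2)/(29/4)=-310/29
row 3: denom=6−1·4/29=170/29; d'=(78−1·-310/29)/(170/29)=1286/85
back: M3=1286/85
back: M2=-310/29−4/29·1286/85=-1086/85
back: M1=5/2−1/4·-1086/85=484/85
M: M0=0, M1=484/85, M2=-1086/85, M3=1286/85, M4=0
seg 0: a=4, c=M0/2=0, d=(M1−M0)/(6·3)=242/765, b=Δ0−h0·(2M0+M1)/6=-1321/255
seg 1: a=-3, c=M1/2=242/85, d=(M2−M1)/(6·3)=-157/153, b=Δ1−h1·(2M1+M2)/6=857/255
seg 2: a=5, c=M2/2=-543/85, d=(M3−M2)/(6·1)=1186/255, b=Δ2−h2·(2M2+M3)/6=-1852/255
seg 3: a=-4, c=M3/2=643/85, d=(M4−M3)/(6·2)=-643/510, b=Δ3−h3·(2M3+M4)/6=-1552/255
t_q=8 → seg 3, τ=1; S=-4+-1552/255·τ+643/85·τ²+-643/510·τ³=-643/170

  seg 0: a=4 b=-1321/255 c=0 d=242/765
  seg 1: a=-3 b=857/255 c=242/85 d=-157/153
  seg 2: a=5 b=-1852/255 c=-543/85 d=1186/255
  seg 3: a=-4 b=-1552/255 c=643/85 d=-643/510
S(8) = -643/170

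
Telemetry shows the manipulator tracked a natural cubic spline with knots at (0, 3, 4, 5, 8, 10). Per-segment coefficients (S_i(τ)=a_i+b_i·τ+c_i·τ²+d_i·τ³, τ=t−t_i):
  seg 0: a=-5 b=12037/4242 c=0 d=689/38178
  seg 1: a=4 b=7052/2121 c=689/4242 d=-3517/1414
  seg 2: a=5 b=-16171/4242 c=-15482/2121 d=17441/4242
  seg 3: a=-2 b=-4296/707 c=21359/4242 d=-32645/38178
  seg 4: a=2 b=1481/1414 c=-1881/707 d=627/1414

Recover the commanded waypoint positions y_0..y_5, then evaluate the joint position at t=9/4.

y_0 = S_0(0) = a_0 = -5
y_1 = S_1(0) = a_1 = 4
y_2 = S_2(0) = a_2 = 5
y_3 = S_3(0) = a_3 = -2
y_4 = S_4(0) = a_4 = 2
y_5 = S_4(2) = -3
t_q=9/4 is in segment 0 (τ=9/4); S_0(τ)=20557/12928

y_0=-5 y_1=4 y_2=5 y_3=-2 y_4=2 y_5=-3
S(9/4) = 20557/12928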